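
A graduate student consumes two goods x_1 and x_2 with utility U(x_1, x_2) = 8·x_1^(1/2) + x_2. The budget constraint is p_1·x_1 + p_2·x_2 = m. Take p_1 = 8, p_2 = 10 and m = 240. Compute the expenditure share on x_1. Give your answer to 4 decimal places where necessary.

Utility is quasi-linear in x_2; the FOC for x_1 is 4/√x_1 = p_1/p_2.
Solve: √x_1 = 4·p_2/p_1, so x_1*(p_1,p_2) = (4·p_2/p_1)², and x_2* = (m − p_1·x_1*)/p_2.
Plugging in: x_1* = (4·10/8)² = 25, x_2* = 4.
Expenditure on x_1: 8·25 = 200; share = 0.8333.

share on x_1 = 0.8333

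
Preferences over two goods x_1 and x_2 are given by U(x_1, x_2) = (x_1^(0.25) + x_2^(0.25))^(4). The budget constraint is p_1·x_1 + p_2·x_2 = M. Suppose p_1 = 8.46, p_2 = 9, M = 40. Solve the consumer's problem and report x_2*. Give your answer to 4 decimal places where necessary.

MRS = MU_x_1/MU_x_2 = (x_2/x_1)^(0.75). Set equal to p_1/p_2.
Hence x_2/x_1 = (p_1/p_2)^(1/(0.75)), i.e. raised to the 4/3 power.
With the ratio pinned down, the budget gives x_1* = M/(p_1 + p_2·(x_2/x_1)) and x_2* = (x_2/x_1)·x_1*.
Numerically x_2/x_1 = 0.920811, so x_1* = 40/(8.46 + 9·0.920811) = 2.3884 and x_2* = 0.920811·2.3884 = 2.1993.

x_2* = 2.1993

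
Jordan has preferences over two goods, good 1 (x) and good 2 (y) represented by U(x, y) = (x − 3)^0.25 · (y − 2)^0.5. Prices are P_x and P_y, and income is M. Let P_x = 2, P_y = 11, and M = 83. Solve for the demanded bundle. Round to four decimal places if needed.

x* = 12.1667, y* = 5.3333

This is Cobb-Douglas in (x−3, y−2): tangency gives 0.25·P_y·(y−2) = 0.5·P_x·(x−3).
Substituting into the budget: x* = 3 + 1/3·(M − 3·P_x − 2·P_y)/P_x, and y* = 2 + 2/3·(…)/P_y.
Discretionary income = 83 − 3·2 − 2·11 = 55; x* = 3 + 1/3·55/2 = 12.1667; y* = 2 + 2/3·55/11 = 5.3333.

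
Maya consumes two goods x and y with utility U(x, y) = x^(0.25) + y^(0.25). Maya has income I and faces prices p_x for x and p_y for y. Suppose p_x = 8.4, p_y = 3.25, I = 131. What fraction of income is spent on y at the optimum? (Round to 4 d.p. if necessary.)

share on y = 0.5785

MRS = MU_x/MU_y = (y/x)^(0.75). Set equal to p_x/p_y.
Solve for the ratio: y/x = [p_x/p_y]^(4/3).
With the ratio pinned down, the budget gives x* = I/(p_x + p_y·(y/x)) and y* = (y/x)·x*.
Numerically y/x = 3.547, so x* = 131/(8.4 + 3.25·3.547) = 6.5737 and y* = 3.547·6.5737 = 23.3171.
Expenditure on y: 3.25·23.3171 = 75.7805; share = 0.5785.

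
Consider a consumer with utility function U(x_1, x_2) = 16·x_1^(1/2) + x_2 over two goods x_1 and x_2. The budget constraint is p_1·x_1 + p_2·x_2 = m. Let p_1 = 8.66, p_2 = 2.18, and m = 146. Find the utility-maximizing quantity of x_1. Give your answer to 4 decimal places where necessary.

x_1* = 4.0556

Set MRS = p_1/p_2: 8·x_1^(−1/2) = p_1/p_2.
Solve: √x_1 = 8·p_2/p_1, so x_1*(p_1,p_2) = (8·p_2/p_1)², and x_2* = (m − p_1·x_1*)/p_2.
Plugging in: x_1* = (8·2.18/8.66)² = 4.0556.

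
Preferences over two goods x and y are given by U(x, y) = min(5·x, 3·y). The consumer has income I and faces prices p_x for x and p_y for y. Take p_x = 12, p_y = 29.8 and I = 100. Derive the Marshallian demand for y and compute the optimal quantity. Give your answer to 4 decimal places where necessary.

Leontief preferences: the optimum is at the kink where x/3 = y/5, i.e. y = (5/3)·x.
Budget: p_x·x + p_y·(5/3)·x = I, so (3·p_x + 5·p_y)·x = 3·I.
Demand: x*(p_x,p_y,I) = 3·I/(3·p_x + 5·p_y), y* = 5·I/(3·p_x + 5·p_y).
Here 3·12 + 5·29.8 = 185, giving y* = 2.7027.

y* = 2.7027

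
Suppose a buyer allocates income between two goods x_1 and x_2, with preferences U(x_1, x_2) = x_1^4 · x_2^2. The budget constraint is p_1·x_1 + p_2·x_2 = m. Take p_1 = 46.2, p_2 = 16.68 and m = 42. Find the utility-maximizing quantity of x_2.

MU_x_1/MU_x_2 = (4·x_2)/(2·x_1); tangency sets this equal to p_1/p_2.
Rearranging, p_2·x_2 = (1/2)·p_1·x_1. Substituting into the budget gives p_1·x_1·(1 + (1/2)) = m.
Demand: x_1*(p_1,p_2,m) = 2/3·m/p_1 and x_2* = 1/3·m/p_2.
At p_1=46.2, p_2=16.68, m=42: x_2* = 1/3·42/16.68 = 0.8393.

x_2* = 0.8393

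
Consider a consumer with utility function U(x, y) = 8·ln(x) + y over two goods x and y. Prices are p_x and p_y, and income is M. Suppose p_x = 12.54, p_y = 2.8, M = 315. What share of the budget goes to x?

MU_x = 8/x, MU_y = 1. Tangency: 8/x = p_x/p_y.
So x*(p_x,p_y) = 8·p_y/p_x, independent of income; and y* = (M − 8·p_y)/p_y.
At the given prices: x* = 8·2.8/12.54 = 1.7863, and y* = 104.5.
Expenditure on x: 12.54·1.7863 = 22.4; share = 0.0711.

share on x = 0.0711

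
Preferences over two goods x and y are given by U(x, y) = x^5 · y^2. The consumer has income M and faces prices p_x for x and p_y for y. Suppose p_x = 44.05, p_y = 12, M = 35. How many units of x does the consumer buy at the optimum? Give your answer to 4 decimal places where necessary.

Tangency: MRS = (5/2)·y/x = p_x/p_y.
Rearranging, p_y·y = (2/5)·p_x·x. Substituting into the budget gives p_x·x·(1 + (2/5)) = M.
Demand: x*(p_x,p_y,M) = 5/7·M/p_x and y* = 2/7·M/p_y.
At p_x=44.05, p_y=12, M=35: x* = 5/7·35/44.05 = 0.5675.

x* = 0.5675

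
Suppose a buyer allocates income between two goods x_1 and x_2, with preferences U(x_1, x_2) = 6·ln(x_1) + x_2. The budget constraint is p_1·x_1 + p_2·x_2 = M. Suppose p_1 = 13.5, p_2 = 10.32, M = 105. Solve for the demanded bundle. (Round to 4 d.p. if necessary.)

x_1* = 4.5867, x_2* = 4.1744

Set MRS = p_1/p_2: (6/x_1)/1 = p_1/p_2.
So x_1*(p_1,p_2) = 6·p_2/p_1, independent of income; and x_2* = (M − 6·p_2)/p_2.
At the given prices: x_1* = 6·10.32/13.5 = 4.5867, and x_2* = 4.1744.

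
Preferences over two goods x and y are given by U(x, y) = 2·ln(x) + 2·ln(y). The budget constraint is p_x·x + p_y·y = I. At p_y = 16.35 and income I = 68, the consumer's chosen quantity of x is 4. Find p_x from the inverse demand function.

MU_x/MU_y = (2·y)/(2·x); tangency sets this equal to p_x/p_y.
So 2·p_y·y = 2·p_x·x; combined with the budget, a share 0.5 of income goes to x.
Demand: x*(p_x,p_y,I) = 0.5·I/p_x and y* = 0.5·I/p_y.
Set x* = 4 in the demand function and solve for p_x: p_x = 8.5.

p_x = 8.5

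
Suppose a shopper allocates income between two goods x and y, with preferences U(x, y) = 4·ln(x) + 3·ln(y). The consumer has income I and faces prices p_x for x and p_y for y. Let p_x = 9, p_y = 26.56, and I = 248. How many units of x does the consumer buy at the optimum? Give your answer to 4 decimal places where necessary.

Tangency: MRS = (4/3)·y/x = p_x/p_y.
Rearranging, p_y·y = (3/4)·p_x·x. Substituting into the budget gives p_x·x·(1 + (3/4)) = I.
Demand: x*(p_x,p_y,I) = 4/7·I/p_x and y* = 3/7·I/p_y.
At p_x=9, p_y=26.56, I=248: x* = 4/7·248/9 = 15.746.

x* = 15.746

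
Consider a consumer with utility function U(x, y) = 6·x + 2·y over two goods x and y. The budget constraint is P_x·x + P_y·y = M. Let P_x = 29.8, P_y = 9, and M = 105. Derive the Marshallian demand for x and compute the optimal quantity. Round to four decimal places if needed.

Linear utility — the consumer picks whichever good has higher MU/price: 6/29.8 = 0.2013 vs 2/9 = 0.2222.
y gives more utility per dollar, so spend all income on y: y* = M/P_y, x* = 0.
Numerically: x* = 0, y* = 11.6667.

x* = 0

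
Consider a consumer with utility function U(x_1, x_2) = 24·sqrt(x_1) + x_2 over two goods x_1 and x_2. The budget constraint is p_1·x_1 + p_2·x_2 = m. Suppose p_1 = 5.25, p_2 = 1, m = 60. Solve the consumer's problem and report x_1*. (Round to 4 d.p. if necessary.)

x_1* = 5.2245

Thus x_1* = (12·p_2/p_1)² — independent of m — with the rest of income spent on x_2.
Plugging in: x_1* = (12·1/5.25)² = 5.2245.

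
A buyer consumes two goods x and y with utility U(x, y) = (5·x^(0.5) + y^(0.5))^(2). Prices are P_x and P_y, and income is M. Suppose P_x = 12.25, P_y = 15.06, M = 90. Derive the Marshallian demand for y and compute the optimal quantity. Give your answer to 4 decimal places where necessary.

MRS = MU_x/MU_y = 5·(y/x)^(0.5). Set equal to P_x/P_y.
Hence y/x = ((1/5)·P_x/P_y)^(1/(0.5)), i.e. raised to the 2 power.
Substitute y = (y/x)·x into the budget: x* = M/(P_x + P_y·(y/x)).
Numerically y/x = 0.026466, so x* = 90/(12.25 + 15.06·0.026466) = 7.1154 and y* = 0.026466·7.1154 = 0.1883.

y* = 0.1883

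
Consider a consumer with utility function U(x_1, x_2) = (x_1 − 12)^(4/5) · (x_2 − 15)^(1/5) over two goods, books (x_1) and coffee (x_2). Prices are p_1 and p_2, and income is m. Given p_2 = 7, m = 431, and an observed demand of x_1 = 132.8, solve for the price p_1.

MRS = 4·(x_2−15)/(x_1−12). Tangency with p_1/p_2 gives x_2−15 = (1/4)·(p_1/p_2)·(x_1−12).
Substituting into the budget: x_1* = 12 + 0.8·(m − 12·p_1 − 15·p_2)/p_1, and x_2* = 15 + 0.2·(…)/p_2.
Set x_1* = 132.8 in the demand function and solve for p_1: p_1 = 2.

p_1 = 2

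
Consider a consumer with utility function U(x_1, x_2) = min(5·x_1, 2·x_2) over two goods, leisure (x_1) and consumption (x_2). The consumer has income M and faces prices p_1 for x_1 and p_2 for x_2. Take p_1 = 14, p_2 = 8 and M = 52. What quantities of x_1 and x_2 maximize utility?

x_1* = 1.5294, x_2* = 3.8235

With perfect complements, no substitution: consume in ratio x_1:x_2 = 2:5.
Budget: p_1·x_1 + p_2·(5/2)·x_1 = M, so (2·p_1 + 5·p_2)·x_1 = 2·M.
Demand: x_1*(p_1,p_2,M) = 2·M/(2·p_1 + 5·p_2), x_2* = 5·M/(2·p_1 + 5·p_2).
Here 2·14 + 5·8 = 68, giving x_1* = 1.5294 and x_2* = 3.8235.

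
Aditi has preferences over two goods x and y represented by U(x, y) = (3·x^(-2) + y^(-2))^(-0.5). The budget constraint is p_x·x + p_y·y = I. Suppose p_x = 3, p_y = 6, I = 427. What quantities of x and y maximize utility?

Numerically y/x = 0.550321, so x* = 427/(3 + 6·0.550321) = 67.7571 and y* = 0.550321·67.7571 = 37.2881.

x* = 67.7571, y* = 37.2881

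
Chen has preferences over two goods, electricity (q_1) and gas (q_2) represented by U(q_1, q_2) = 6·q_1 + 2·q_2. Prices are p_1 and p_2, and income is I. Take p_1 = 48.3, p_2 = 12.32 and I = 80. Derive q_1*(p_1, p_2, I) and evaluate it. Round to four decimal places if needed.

q_1* = 0

Numerically: q_1* = 0, q_2* = 6.4935.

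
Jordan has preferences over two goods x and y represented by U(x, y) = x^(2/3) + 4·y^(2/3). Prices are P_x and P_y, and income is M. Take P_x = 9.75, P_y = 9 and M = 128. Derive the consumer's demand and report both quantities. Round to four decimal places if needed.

From the CES first-order condition, (1/4)·(y/x)^(1/3) = P_x/P_y.
Hence y/x = (4·P_x/P_y)^(1/(1/3)), i.e. raised to the 3 power.
Substitute y = (y/x)·x into the budget: x* = M/(P_x + P_y·(y/x)).
Numerically y/x = 81.37037, so x* = 128/(9.75 + 9·81.37037) = 0.1725 and y* = 81.37037·0.1725 = 14.0354.

x* = 0.1725, y* = 14.0354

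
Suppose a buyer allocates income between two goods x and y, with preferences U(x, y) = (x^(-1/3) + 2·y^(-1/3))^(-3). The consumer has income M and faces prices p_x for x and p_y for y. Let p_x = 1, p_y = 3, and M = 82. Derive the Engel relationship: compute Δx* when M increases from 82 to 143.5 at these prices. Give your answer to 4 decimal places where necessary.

Δx* = 19.1388

From the CES first-order condition, (1/2)·(y/x)^(4/3) = p_x/p_y.
Hence y/x = (2·p_x/p_y)^(1/(4/3)), i.e. raised to the 0.75 power.
Substitute y = (y/x)·x into the budget: x* = M/(p_x + p_y·(y/x)).
Numerically y/x = 0.737788, so x* = 82/(1 + 3·0.737788) = 25.5184.
At M' = 143.5: x* = 44.6573. Change: 44.6573 − 25.5184 = 19.1388.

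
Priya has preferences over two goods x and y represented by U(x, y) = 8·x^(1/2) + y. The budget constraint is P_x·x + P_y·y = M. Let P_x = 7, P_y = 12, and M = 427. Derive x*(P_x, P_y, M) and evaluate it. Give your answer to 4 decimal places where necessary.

Set MRS = P_x/P_y: 4·x^(−1/2) = P_x/P_y.
Thus x* = (4·P_y/P_x)² — independent of M — with the rest of income spent on y.
Plugging in: x* = (4·12/7)² = 47.0204.

x* = 47.0204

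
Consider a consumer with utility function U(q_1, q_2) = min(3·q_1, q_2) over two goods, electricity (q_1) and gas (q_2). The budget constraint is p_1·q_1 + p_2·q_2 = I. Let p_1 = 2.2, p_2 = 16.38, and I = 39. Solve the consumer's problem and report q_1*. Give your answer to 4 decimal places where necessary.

q_1* = 0.7596

With perfect complements, no substitution: consume in ratio q_1:q_2 = 1:3.
Budget: p_1·q_1 + p_2·3·q_1 = I, so (p_1 + 3·p_2)·q_1 = I.
Demand: q_1*(p_1,p_2,I) = I/(p_1 + 3·p_2), q_2* = 3·I/(p_1 + 3·p_2).
Here 2.2 + 3·16.38 = 51.34, giving q_1* = 0.7596.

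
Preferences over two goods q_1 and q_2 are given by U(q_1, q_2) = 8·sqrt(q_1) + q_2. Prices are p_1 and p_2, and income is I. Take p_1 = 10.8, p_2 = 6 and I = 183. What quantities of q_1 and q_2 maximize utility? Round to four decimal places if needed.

MU_q_1 = 4/√q_1, MU_q_2 = 1. Tangency: 4/√q_1 = p_1/p_2.
Solve: √q_1 = 4·p_2/p_1, so q_1*(p_1,p_2) = (4·p_2/p_1)², and q_2* = (I − p_1·q_1*)/p_2.
Plugging in: q_1* = (4·6/10.8)² = 4.9383, q_2* = 21.6111.

q_1* = 4.9383, q_2* = 21.6111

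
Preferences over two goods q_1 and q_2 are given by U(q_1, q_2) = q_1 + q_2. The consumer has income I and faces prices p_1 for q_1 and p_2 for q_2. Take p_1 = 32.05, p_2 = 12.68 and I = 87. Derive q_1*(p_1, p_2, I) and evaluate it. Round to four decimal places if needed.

Perfect substitutes: compare marginal utility per dollar. 1/p_1 vs 1/p_2 → 0.0312 vs 0.0789.
q_2 gives more utility per dollar, so spend all income on q_2: q_2* = I/p_2, q_1* = 0.
Numerically: q_1* = 0, q_2* = 6.8612.

q_1* = 0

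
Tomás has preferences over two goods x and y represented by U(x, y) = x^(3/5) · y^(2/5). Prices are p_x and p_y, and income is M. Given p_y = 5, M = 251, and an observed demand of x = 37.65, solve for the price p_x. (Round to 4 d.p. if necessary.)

MU_x/MU_y = (0.6·y)/(0.4·x); tangency sets this equal to p_x/p_y.
Rearranging, p_y·y = (2/3)·p_x·x. Substituting into the budget gives p_x·x·(1 + (2/3)) = M.
Demand: x*(p_x,p_y,M) = 0.6·M/p_x and y* = 0.4·M/p_y.
Set x* = 37.65 in the demand function and solve for p_x: p_x = 4.

p_x = 4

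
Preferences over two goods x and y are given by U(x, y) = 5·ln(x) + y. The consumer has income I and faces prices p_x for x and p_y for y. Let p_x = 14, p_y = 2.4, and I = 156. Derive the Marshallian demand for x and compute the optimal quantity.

x* = 0.8571

Set MRS = p_x/p_y: (5/x)/1 = p_x/p_y.
So x*(p_x,p_y) = 5·p_y/p_x, independent of income; and y* = (I − 5·p_y)/p_y.
At the given prices: x* = 5·2.4/14 = 0.8571.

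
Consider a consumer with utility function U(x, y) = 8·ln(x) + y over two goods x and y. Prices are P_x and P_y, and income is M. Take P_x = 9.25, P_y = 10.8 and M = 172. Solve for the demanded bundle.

MU_x = 8/x, MU_y = 1. Tangency: 8/x = P_x/P_y.
So x*(P_x,P_y) = 8·P_y/P_x, independent of income; and y* = (M − 8·P_y)/P_y.
At the given prices: x* = 8·10.8/9.25 = 9.3405, and y* = 7.9259.

x* = 9.3405, y* = 7.9259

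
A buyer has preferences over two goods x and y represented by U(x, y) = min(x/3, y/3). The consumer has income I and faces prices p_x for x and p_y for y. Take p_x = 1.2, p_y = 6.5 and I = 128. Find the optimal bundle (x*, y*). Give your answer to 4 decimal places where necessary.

With perfect complements, no substitution: consume in ratio x:y = 3:3.
Budget: p_x·x + p_y·x = I, so (3·p_x + 3·p_y)·x = 3·I.
Demand: x*(p_x,p_y,I) = 3·I/(3·p_x + 3·p_y), y* = 3·I/(3·p_x + 3·p_y).
Here 3·1.2 + 3·6.5 = 23.1, giving x* = 16.6234 and y* = 16.6234.

x* = 16.6234, y* = 16.6234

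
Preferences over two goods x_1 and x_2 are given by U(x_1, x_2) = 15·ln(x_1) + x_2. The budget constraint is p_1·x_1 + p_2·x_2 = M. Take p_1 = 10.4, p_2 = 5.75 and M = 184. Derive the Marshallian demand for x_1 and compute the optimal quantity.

x_1* = 8.2933

Set MRS = p_1/p_2: (15/x_1)/1 = p_1/p_2.
So x_1*(p_1,p_2) = 15·p_2/p_1, independent of income; and x_2* = (M − 15·p_2)/p_2.
At the given prices: x_1* = 15·5.75/10.4 = 8.2933.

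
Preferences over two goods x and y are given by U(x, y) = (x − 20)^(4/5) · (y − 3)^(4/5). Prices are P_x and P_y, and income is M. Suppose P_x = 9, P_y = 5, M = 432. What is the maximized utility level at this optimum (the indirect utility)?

Let x' = x−20, y' = y−3. MRS = y'/x' = P_x/P_y.
Substituting into the budget: x* = 20 + 0.5·(M − 20·P_x − 3·P_y)/P_x, and y* = 3 + 0.5·(…)/P_y.
Discretionary income = 432 − 20·9 − 3·5 = 237; x* = 20 + 0.5·237/9 = 33.1667; y* = 3 + 0.5·237/5 = 26.7.
Utility at the optimum: U(33.1667, 26.7) = 98.9417.

V = 98.9417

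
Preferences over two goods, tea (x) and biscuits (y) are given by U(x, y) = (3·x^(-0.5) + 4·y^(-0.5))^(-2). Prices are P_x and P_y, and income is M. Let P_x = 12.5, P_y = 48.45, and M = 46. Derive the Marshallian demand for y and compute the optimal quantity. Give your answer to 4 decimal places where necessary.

y* = 0.6224

With the ratio pinned down, the budget gives x* = M/(P_x + P_y·(y/x)) and y* = (y/x)·x*.
Numerically y/x = 0.490949, so x* = 46/(12.5 + 48.45·0.490949) = 1.2677 and y* = 0.490949·1.2677 = 0.6224.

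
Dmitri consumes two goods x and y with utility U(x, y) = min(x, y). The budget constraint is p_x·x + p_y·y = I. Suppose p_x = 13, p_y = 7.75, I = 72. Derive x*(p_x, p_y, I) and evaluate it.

With perfect complements, no substitution: consume in ratio x:y = 1:1.
Budget: p_x·x + p_y·x = I, so (p_x + p_y)·x = I.
Demand: x*(p_x,p_y,I) = I/(p_x + p_y), y* = I/(p_x + p_y).
Here 13 + 7.75 = 20.75, giving x* = 3.4699.

x* = 3.4699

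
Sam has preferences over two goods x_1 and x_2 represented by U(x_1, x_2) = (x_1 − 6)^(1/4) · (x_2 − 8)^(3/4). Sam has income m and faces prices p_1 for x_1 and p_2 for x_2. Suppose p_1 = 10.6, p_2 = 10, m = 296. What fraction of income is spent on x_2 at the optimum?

share on x_2 = 0.6564

Let x_1' = x_1−6, x_2' = x_2−8. MRS = (1/3)·x_2'/x_1' = p_1/p_2.
Substituting into the budget: x_1* = 6 + 0.25·(m − 6·p_1 − 8·p_2)/p_1, and x_2* = 8 + 0.75·(…)/p_2.
Discretionary income = 296 − 6·10.6 − 8·10 = 152.4; x_1* = 6 + 0.25·152.4/10.6 = 9.5943; x_2* = 8 + 0.75·152.4/10 = 19.43.
Expenditure on x_2: 10·19.43 = 194.3; share = 0.6564.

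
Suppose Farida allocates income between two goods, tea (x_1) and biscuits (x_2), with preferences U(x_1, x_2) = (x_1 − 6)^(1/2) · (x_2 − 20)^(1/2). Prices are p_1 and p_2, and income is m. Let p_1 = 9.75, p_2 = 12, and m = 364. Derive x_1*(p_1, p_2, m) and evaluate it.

Discretionary income = 364 − 6·9.75 − 20·12 = 65.5; x_1* = 6 + 0.5·65.5/9.75 = 9.359.

x_1* = 9.359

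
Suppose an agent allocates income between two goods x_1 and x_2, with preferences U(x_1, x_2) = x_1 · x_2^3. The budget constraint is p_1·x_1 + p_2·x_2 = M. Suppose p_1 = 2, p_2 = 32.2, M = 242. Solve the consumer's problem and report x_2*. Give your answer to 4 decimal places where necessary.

x_2* = 5.6366

Tangency: MRS = (1/3)·x_2/x_1 = p_1/p_2.
Rearranging, p_2·x_2 = 3·p_1·x_1. Substituting into the budget gives p_1·x_1·(1 + 3) = M.
Demand: x_1*(p_1,p_2,M) = 0.25·M/p_1 and x_2* = 0.75·M/p_2.
At p_1=2, p_2=32.2, M=242: x_2* = 0.75·242/32.2 = 5.6366.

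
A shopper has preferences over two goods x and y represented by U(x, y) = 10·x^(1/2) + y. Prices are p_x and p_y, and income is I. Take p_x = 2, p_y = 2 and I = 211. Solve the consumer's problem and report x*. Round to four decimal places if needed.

Set MRS = p_x/p_y: 5·x^(−1/2) = p_x/p_y.
Thus x* = (5·p_y/p_x)² — independent of I — with the rest of income spent on y.
Plugging in: x* = (5·2/2)² = 25.

x* = 25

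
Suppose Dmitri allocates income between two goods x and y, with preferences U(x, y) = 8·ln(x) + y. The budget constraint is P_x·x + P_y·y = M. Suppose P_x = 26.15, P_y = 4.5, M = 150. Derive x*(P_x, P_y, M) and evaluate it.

Set MRS = P_x/P_y: (8/x)/1 = P_x/P_y.
So x*(P_x,P_y) = 8·P_y/P_x, independent of income; and y* = (M − 8·P_y)/P_y.
At the given prices: x* = 8·4.5/26.15 = 1.3767.

x* = 1.3767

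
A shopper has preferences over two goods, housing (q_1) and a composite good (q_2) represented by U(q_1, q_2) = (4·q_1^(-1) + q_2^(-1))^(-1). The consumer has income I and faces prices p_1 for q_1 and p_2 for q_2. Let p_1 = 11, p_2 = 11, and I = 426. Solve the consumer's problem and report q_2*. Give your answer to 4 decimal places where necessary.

q_2* = 12.9091

MRS = MU_q_1/MU_q_2 = 4·(q_2/q_1)^(2). Set equal to p_1/p_2.
Solve for the ratio: q_2/q_1 = [(1/4)·p_1/p_2]^(0.5).
With the ratio pinned down, the budget gives q_1* = I/(p_1 + p_2·(q_2/q_1)) and q_2* = (q_2/q_1)·q_1*.
Numerically q_2/q_1 = 0.5, so q_1* = 426/(11 + 11·0.5) = 25.8182 and q_2* = 0.5·25.8182 = 12.9091.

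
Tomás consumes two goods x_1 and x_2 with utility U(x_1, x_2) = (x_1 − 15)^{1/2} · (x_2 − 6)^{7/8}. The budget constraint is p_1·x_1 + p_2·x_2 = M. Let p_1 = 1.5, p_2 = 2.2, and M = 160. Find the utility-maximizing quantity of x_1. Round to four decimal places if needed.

Let x_1' = x_1−15, x_2' = x_2−6. MRS = (4/7)·x_2'/x_1' = p_1/p_2.
Substituting into the budget: x_1* = 15 + 4/11·(M − 15·p_1 − 6·p_2)/p_1, and x_2* = 6 + 7/11·(…)/p_2.
Discretionary income = 160 − 15·1.5 − 6·2.2 = 124.3; x_1* = 15 + 4/11·124.3/1.5 = 45.1333.

x_1* = 45.1333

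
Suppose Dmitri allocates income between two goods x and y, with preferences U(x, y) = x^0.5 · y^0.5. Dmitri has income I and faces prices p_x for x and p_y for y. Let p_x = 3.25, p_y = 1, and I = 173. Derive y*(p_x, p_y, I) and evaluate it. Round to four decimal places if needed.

y* = 86.5

MU_x/MU_y = (0.5·y)/(0.5·x); tangency sets this equal to p_x/p_y.
Rearranging, p_y·y = p_x·x. Substituting into the budget gives p_x·x·(1 + 1) = I.
Demand: x*(p_x,p_y,I) = 0.5·I/p_x and y* = 0.5·I/p_y.
At p_x=3.25, p_y=1, I=173: y* = 0.5·173/1 = 86.5.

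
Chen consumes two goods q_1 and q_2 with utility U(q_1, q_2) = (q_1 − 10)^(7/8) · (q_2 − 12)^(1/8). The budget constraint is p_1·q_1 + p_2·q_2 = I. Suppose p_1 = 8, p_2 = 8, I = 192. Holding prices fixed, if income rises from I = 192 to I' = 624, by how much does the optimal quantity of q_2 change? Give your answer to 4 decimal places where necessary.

Δq_2* = 6.75

This is Cobb-Douglas in (q_1−10, q_2−12): tangency gives 0.875·p_2·(q_2−12) = 0.125·p_1·(q_1−10).
Substituting into the budget: q_1* = 10 + 0.875·(I − 10·p_1 − 12·p_2)/p_1, and q_2* = 12 + 0.125·(…)/p_2.
Discretionary income = 192 − 10·8 − 12·8 = 16; q_2* = 12 + 0.125·16/8 = 12.25.
At I' = 624: q_2* = 19. Change: 19 − 12.25 = 6.75.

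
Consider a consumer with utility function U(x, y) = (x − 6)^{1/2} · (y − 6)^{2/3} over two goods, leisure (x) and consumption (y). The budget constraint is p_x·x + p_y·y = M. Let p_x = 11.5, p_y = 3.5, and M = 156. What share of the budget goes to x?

Let x' = x−6, y' = y−6. MRS = (3/4)·y'/x' = p_x/p_y.
Substituting into the budget: x* = 6 + 3/7·(M − 6·p_x − 6·p_y)/p_x, and y* = 6 + 4/7·(…)/p_y.
Discretionary income = 156 − 6·11.5 − 6·3.5 = 66; x* = 6 + 3/7·66/11.5 = 8.4596; y* = 6 + 4/7·66/3.5 = 16.7755.
Expenditure on x: 11.5·8.4596 = 97.2857; share = 0.6236.

share on x = 0.6236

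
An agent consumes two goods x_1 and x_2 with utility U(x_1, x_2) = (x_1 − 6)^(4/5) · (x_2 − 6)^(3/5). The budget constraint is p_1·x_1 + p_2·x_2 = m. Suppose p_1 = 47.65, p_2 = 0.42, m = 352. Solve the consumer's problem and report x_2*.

MRS = (4/3)·(x_2−6)/(x_1−6). Tangency with p_1/p_2 gives x_2−6 = (3/4)·(p_1/p_2)·(x_1−6).
After buying the subsistence bundle (6, 6), a share 4/7 of the remaining income goes to x_1: x_1* = 6 + 4/7·(m − 6p_1 − 6p_2)/p_1.
Discretionary income = 352 − 6·47.65 − 6·0.42 = 63.58; x_2* = 6 + 3/7·63.58/0.42 = 70.8776.

x_2* = 70.8776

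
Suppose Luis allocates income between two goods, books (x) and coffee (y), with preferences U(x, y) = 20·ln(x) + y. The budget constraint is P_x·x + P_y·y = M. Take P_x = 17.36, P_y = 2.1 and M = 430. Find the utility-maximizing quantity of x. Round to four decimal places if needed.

x* = 2.4194

Set MRS = P_x/P_y: (20/x)/1 = P_x/P_y.
So x*(P_x,P_y) = 20·P_y/P_x, independent of income; and y* = (M − 20·P_y)/P_y.
At the given prices: x* = 20·2.1/17.36 = 2.4194.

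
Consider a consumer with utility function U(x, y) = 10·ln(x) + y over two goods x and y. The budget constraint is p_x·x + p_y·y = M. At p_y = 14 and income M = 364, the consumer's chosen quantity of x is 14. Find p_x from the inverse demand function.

p_x = 10

MU_x = 10/x, MU_y = 1. Tangency: 10/x = p_x/p_y.
So x*(p_x,p_y) = 10·p_y/p_x, independent of income; and y* = (M − 10·p_y)/p_y.
Set x* = 14 in the demand function and solve for p_x: p_x = 10.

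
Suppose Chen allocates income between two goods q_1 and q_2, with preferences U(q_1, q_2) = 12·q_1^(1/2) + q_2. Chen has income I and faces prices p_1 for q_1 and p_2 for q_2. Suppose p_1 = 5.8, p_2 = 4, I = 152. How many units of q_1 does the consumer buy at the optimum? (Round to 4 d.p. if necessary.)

Utility is quasi-linear in q_2; the FOC for q_1 is 6/√q_1 = p_1/p_2.
Thus q_1* = (6·p_2/p_1)² — independent of I — with the rest of income spent on q_2.
Plugging in: q_1* = (6·4/5.8)² = 17.1225.

q_1* = 17.1225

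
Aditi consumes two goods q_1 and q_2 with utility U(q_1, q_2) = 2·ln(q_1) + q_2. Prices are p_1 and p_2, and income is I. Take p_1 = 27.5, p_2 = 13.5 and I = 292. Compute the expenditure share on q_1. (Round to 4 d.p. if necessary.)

share on q_1 = 0.0925

MU_q_1 = 2/q_1, MU_q_2 = 1. Tangency: 2/q_1 = p_1/p_2.
So q_1*(p_1,p_2) = 2·p_2/p_1, independent of income; and q_2* = (I − 2·p_2)/p_2.
At the given prices: q_1* = 2·13.5/27.5 = 0.9818, and q_2* = 19.6296.
Expenditure on q_1: 27.5·0.9818 = 27; share = 0.0925.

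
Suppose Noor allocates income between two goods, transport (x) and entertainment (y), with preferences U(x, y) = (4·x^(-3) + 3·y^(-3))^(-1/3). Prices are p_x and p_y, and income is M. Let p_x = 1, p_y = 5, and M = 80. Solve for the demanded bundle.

x* = 19.4568, y* = 12.1086

MU_x ∝ 4·x^(-4), MU_y ∝ 3·y^(-4), so MRS = (4/3)·(y/x)^(4) = p_x/p_y.
Hence y/x = ((3/4)·p_x/p_y)^(1/(4)), i.e. raised to the 0.25 power.
Substitute y = (y/x)·x into the budget: x* = M/(p_x + p_y·(y/x)).
Numerically y/x = 0.622333, so x* = 80/(1 + 5·0.622333) = 19.4568 and y* = 0.622333·19.4568 = 12.1086.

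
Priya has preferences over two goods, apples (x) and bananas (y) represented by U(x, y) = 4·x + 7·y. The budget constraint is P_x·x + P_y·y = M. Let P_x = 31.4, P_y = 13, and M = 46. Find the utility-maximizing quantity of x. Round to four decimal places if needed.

x* = 0

y gives more utility per dollar, so spend all income on y: y* = M/P_y, x* = 0.
Numerically: x* = 0, y* = 3.5385.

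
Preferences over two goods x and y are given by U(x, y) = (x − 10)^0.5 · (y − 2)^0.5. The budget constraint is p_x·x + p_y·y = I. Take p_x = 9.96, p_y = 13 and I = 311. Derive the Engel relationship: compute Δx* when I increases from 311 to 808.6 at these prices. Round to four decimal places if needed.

Δx* = 24.9799

Let x' = x−10, y' = y−2. MRS = y'/x' = p_x/p_y.
Substituting into the budget: x* = 10 + 0.5·(I − 10·p_x − 2·p_y)/p_x, and y* = 2 + 0.5·(…)/p_y.
Discretionary income = 311 − 10·9.96 − 2·13 = 185.4; x* = 10 + 0.5·185.4/9.96 = 19.3072.
At I' = 808.6: x* = 44.2871. Change: 44.2871 − 19.3072 = 24.9799.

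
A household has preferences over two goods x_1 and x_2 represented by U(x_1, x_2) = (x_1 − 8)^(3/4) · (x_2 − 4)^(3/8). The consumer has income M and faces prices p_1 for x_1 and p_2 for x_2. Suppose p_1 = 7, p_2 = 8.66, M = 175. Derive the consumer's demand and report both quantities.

x_1* = 16.0343, x_2* = 7.2471

MRS = 2·(x_2−4)/(x_1−8). Tangency with p_1/p_2 gives x_2−4 = (1/2)·(p_1/p_2)·(x_1−8).
Substituting into the budget: x_1* = 8 + 2/3·(M − 8·p_1 − 4·p_2)/p_1, and x_2* = 4 + 1/3·(…)/p_2.
Discretionary income = 175 − 8·7 − 4·8.66 = 84.36; x_1* = 8 + 2/3·84.36/7 = 16.0343; x_2* = 4 + 1/3·84.36/8.66 = 7.2471.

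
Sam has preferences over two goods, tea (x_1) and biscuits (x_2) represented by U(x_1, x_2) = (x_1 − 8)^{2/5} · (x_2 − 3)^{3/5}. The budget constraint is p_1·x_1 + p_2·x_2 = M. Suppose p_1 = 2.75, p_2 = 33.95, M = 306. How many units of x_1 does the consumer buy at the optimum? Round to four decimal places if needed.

MRS = (2/3)·(x_2−3)/(x_1−8). Tangency with p_1/p_2 gives x_2−3 = (3/2)·(p_1/p_2)·(x_1−8).
After buying the subsistence bundle (8, 3), a share 0.4 of the remaining income goes to x_1: x_1* = 8 + 0.4·(M − 8p_1 − 3p_2)/p_1.
Discretionary income = 306 − 8·2.75 − 3·33.95 = 182.15; x_1* = 8 + 0.4·182.15/2.75 = 34.4945.

x_1* = 34.4945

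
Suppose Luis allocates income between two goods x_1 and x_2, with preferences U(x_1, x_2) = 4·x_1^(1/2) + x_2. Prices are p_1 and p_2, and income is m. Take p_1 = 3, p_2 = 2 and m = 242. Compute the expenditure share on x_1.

share on x_1 = 0.022

Utility is quasi-linear in x_2; the FOC for x_1 is 2/√x_1 = p_1/p_2.
Thus x_1* = (2·p_2/p_1)² — independent of m — with the rest of income spent on x_2.
Plugging in: x_1* = (2·2/3)² = 1.7778, x_2* = 118.3333.
Expenditure on x_1: 3·1.7778 = 5.3333; share = 0.022.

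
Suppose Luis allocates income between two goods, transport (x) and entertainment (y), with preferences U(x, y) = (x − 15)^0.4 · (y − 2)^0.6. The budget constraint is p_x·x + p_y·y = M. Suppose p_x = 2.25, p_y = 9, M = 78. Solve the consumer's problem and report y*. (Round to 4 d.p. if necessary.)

This is Cobb-Douglas in (x−15, y−2): tangency gives 0.4·p_y·(y−2) = 0.6·p_x·(x−15).
Substituting into the budget: x* = 15 + 0.4·(M − 15·p_x − 2·p_y)/p_x, and y* = 2 + 0.6·(…)/p_y.
Discretionary income = 78 − 15·2.25 − 2·9 = 26.25; y* = 2 + 0.6·26.25/9 = 3.75.

y* = 3.75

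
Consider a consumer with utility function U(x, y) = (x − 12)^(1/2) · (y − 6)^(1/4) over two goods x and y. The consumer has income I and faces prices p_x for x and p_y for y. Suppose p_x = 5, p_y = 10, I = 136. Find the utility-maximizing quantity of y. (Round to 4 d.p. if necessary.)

This is Cobb-Douglas in (x−12, y−6): tangency gives 0.5·p_y·(y−6) = 0.25·p_x·(x−12).
Substituting into the budget: x* = 12 + 2/3·(I − 12·p_x − 6·p_y)/p_x, and y* = 6 + 1/3·(…)/p_y.
Discretionary income = 136 − 12·5 − 6·10 = 16; y* = 6 + 1/3·16/10 = 6.5333.

y* = 6.5333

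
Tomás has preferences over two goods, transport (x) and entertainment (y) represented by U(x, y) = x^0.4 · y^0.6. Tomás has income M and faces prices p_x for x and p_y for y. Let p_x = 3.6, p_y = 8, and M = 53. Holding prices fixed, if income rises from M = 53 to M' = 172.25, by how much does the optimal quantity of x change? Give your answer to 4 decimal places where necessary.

Demand: x*(p_x,p_y,M) = 0.4·M/p_x and y* = 0.6·M/p_y.
At p_x=3.6, p_y=8, M=53: x* = 0.4·53/3.6 = 5.8889.
At M' = 172.25: x* = 19.1389. Change: 19.1389 − 5.8889 = 13.25.

Δx* = 13.25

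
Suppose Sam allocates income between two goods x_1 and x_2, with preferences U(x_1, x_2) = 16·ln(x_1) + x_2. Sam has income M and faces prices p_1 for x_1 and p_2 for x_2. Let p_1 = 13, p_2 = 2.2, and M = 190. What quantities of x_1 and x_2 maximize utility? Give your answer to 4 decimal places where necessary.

MU_x_1 = 16/x_1, MU_x_2 = 1. Tangency: 16/x_1 = p_1/p_2.
So x_1*(p_1,p_2) = 16·p_2/p_1, independent of income; and x_2* = (M − 16·p_2)/p_2.
At the given prices: x_1* = 16·2.2/13 = 2.7077, and x_2* = 70.3636.

x_1* = 2.7077, x_2* = 70.3636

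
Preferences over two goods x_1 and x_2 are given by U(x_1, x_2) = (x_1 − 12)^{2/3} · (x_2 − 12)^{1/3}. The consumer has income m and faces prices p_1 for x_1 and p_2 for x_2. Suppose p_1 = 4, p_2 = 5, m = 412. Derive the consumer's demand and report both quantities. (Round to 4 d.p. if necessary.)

x_1* = 62.6667, x_2* = 32.2667

Let x_1' = x_1−12, x_2' = x_2−12. MRS = 2·x_2'/x_1' = p_1/p_2.
After buying the subsistence bundle (12, 12), a share 2/3 of the remaining income goes to x_1: x_1* = 12 + 2/3·(m − 12p_1 − 12p_2)/p_1.
Discretionary income = 412 − 12·4 − 12·5 = 304; x_1* = 12 + 2/3·304/4 = 62.6667; x_2* = 12 + 1/3·304/5 = 32.2667.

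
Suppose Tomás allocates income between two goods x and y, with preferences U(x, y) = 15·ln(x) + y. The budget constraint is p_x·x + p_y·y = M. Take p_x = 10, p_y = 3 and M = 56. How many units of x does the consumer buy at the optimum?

x* = 4.5

Set MRS = p_x/p_y: (15/x)/1 = p_x/p_y.
So x*(p_x,p_y) = 15·p_y/p_x, independent of income; and y* = (M − 15·p_y)/p_y.
At the given prices: x* = 15·3/10 = 4.5.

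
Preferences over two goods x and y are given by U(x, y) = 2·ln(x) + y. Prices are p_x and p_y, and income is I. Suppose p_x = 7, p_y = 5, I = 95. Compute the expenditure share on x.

share on x = 0.1053

Set MRS = p_x/p_y: (2/x)/1 = p_x/p_y.
So x*(p_x,p_y) = 2·p_y/p_x, independent of income; and y* = (I − 2·p_y)/p_y.
At the given prices: x* = 2·5/7 = 1.4286, and y* = 17.
Expenditure on x: 7·1.4286 = 10; share = 0.1053.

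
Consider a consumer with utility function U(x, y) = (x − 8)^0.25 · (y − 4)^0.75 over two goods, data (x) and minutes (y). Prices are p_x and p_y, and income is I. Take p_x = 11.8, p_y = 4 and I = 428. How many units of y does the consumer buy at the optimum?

Let x' = x−8, y' = y−4. MRS = (1/3)·y'/x' = p_x/p_y.
After buying the subsistence bundle (8, 4), a share 0.25 of the remaining income goes to x: x* = 8 + 0.25·(I − 8p_x − 4p_y)/p_x.
Discretionary income = 428 − 8·11.8 − 4·4 = 317.6; y* = 4 + 0.75·317.6/4 = 63.55.

y* = 63.55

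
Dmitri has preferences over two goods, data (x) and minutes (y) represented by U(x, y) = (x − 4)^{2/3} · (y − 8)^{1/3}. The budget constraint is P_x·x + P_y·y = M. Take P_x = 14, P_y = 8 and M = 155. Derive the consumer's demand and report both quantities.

x* = 5.6667, y* = 9.4583

This is Cobb-Douglas in (x−4, y−8): tangency gives 2/3·P_y·(y−8) = 1/3·P_x·(x−4).
After buying the subsistence bundle (4, 8), a share 2/3 of the remaining income goes to x: x* = 4 + 2/3·(M − 4P_x − 8P_y)/P_x.
Discretionary income = 155 − 4·14 − 8·8 = 35; x* = 4 + 2/3·35/14 = 5.6667; y* = 8 + 1/3·35/8 = 9.4583.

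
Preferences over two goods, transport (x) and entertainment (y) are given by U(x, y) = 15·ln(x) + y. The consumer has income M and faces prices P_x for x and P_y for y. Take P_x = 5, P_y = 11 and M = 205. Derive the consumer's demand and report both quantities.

MU_x = 15/x, MU_y = 1. Tangency: 15/x = P_x/P_y.
So x*(P_x,P_y) = 15·P_y/P_x, independent of income; and y* = (M − 15·P_y)/P_y.
At the given prices: x* = 15·11/5 = 33, and y* = 3.6364.

x* = 33, y* = 3.6364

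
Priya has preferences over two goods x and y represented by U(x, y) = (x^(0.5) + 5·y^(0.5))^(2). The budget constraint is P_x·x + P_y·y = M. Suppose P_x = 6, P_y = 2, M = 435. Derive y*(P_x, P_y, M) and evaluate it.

From the CES first-order condition, (1/5)·(y/x)^(0.5) = P_x/P_y.
Hence y/x = (5·P_x/P_y)^(1/(0.5)), i.e. raised to the 2 power.
With the ratio pinned down, the budget gives x* = M/(P_x + P_y·(y/x)) and y* = (y/x)·x*.
Numerically y/x = 225, so x* = 435/(6 + 2·225) = 0.9539 and y* = 225·0.9539 = 214.6382.

y* = 214.6382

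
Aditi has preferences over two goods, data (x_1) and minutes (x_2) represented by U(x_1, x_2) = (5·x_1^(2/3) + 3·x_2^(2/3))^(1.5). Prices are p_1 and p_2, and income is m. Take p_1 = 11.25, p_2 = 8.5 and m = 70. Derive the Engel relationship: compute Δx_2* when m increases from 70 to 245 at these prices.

MRS = MU_x_1/MU_x_2 = (5/3)·(x_2/x_1)^(1/3). Set equal to p_1/p_2.
Solve for the ratio: x_2/x_1 = [(3/5)·p_1/p_2]^(3).
Substitute x_2 = (x_2/x_1)·x_1 into the budget: x_1* = m/(p_1 + p_2·(x_2/x_1)).
Numerically x_2/x_1 = 0.500789, so x_1* = 70/(11.25 + 8.5·0.500789) = 4.5142 and x_2* = 0.500789·4.5142 = 2.2606.
At m' = 245: x_2* = 7.9123. Change: 7.9123 − 2.2606 = 5.6516.

Δx_2* = 5.6516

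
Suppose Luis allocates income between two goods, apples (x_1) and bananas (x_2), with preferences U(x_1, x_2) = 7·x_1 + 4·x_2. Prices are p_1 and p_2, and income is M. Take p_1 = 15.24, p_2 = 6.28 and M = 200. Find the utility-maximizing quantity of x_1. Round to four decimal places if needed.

x_1* = 0

Linear utility — the consumer picks whichever good has higher MU/price: 7/15.24 = 0.4593 vs 4/6.28 = 0.6369.
x_2 gives more utility per dollar, so spend all income on x_2: x_2* = M/p_2, x_1* = 0.
Numerically: x_1* = 0, x_2* = 31.8471.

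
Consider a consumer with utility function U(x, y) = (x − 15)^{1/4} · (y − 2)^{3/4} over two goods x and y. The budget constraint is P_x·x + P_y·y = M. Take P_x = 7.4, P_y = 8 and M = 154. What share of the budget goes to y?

share on y = 0.2354

MRS = (1/3)·(y−2)/(x−15). Tangency with P_x/P_y gives y−2 = 3·(P_x/P_y)·(x−15).
Substituting into the budget: x* = 15 + 0.25·(M − 15·P_x − 2·P_y)/P_x, and y* = 2 + 0.75·(…)/P_y.
Discretionary income = 154 − 15·7.4 − 2·8 = 27; x* = 15 + 0.25·27/7.4 = 15.9122; y* = 2 + 0.75·27/8 = 4.5312.
Expenditure on y: 8·4.5312 = 36.25; share = 0.2354.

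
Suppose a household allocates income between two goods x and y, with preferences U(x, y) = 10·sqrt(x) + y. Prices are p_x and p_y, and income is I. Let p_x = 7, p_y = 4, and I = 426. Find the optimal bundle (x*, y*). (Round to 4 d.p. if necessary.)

x* = 8.1633, y* = 92.2143

MU_x = 5/√x, MU_y = 1. Tangency: 5/√x = p_x/p_y.
Solve: √x = 5·p_y/p_x, so x*(p_x,p_y) = (5·p_y/p_x)², and y* = (I − p_x·x*)/p_y.
Plugging in: x* = (5·4/7)² = 8.1633, y* = 92.2143.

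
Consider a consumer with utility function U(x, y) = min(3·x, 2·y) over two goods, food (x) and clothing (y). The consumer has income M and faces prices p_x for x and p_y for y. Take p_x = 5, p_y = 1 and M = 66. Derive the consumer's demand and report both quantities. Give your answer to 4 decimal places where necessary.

x* = 10.1538, y* = 15.2308

Here 2·5 + 3·1 = 13, giving x* = 10.1538 and y* = 15.2308.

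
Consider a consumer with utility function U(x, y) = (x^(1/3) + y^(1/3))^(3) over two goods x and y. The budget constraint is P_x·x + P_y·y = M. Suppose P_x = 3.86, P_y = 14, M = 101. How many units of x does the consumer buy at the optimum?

x* = 17.1569

MU_x ∝ x^(-2/3), MU_y ∝ y^(-2/3), so MRS = (y/x)^(2/3) = P_x/P_y.
Solve for the ratio: y/x = [P_x/P_y]^(1.5).
Substitute y = (y/x)·x into the budget: x* = M/(P_x + P_y·(y/x)).
Numerically y/x = 0.144773, so x* = 101/(3.86 + 14·0.144773) = 17.1569.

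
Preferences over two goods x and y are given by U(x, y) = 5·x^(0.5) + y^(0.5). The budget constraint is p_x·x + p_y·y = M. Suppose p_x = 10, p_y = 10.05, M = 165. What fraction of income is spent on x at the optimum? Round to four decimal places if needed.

From the CES first-order condition, 5·(y/x)^(0.5) = p_x/p_y.
Hence y/x = ((1/5)·p_x/p_y)^(1/(0.5)), i.e. raised to the 2 power.
With the ratio pinned down, the budget gives x* = M/(p_x + p_y·(y/x)) and y* = (y/x)·x*.
Numerically y/x = 0.039603, so x* = 165/(10 + 10.05·0.039603) = 15.8684 and y* = 0.039603·15.8684 = 0.6284.
Expenditure on x: 10·15.8684 = 158.6842; share = 0.9617.

share on x = 0.9617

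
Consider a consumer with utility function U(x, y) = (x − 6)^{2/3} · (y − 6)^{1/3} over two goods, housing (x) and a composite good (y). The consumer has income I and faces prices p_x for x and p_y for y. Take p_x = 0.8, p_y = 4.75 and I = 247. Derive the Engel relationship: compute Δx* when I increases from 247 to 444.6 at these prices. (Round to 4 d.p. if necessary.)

Discretionary income = 247 − 6·0.8 − 6·4.75 = 213.7; x* = 6 + 2/3·213.7/0.8 = 184.0833.
At I' = 444.6: x* = 348.75. Change: 348.75 − 184.0833 = 164.6667.

Δx* = 164.6667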